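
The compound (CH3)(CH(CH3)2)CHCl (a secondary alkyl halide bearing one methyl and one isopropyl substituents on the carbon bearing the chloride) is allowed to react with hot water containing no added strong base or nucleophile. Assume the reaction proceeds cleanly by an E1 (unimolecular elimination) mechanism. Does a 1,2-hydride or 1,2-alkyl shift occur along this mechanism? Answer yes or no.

yes

The first-formed carbocation is secondary.
The adjacent isopropyl carbon already bears 2 other carbon substituents and has a hydrogen to migrate; after a 1,2-hydride shift from that carbon the positive charge sits on a tertiary centre.
Tertiary is more stable than secondary, so the shift occurs.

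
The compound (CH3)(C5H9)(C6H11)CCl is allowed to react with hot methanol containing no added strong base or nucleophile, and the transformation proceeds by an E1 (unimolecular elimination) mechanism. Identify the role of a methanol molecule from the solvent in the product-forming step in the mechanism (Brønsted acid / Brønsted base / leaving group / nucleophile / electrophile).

Brønsted base

Step 2: A methanol molecule (solvent) deprotonates a β-carbon; as the C–H bond breaks, those electrons form the new alkene π bond.
A methanol molecule from the solvent in the product-forming step accepts a proton in a proton-transfer step — a Brønsted base.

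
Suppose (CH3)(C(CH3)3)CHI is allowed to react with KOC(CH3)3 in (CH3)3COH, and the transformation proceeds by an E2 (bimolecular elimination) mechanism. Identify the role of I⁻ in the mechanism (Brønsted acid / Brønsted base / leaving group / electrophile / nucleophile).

Step 1: The strong base (CH3)3CO⁻ removes a β-hydrogen; in the same concerted event the electrons of the breaking C–H bond form the new π(C=C) bond and the C–I σ-bond breaks, expelling I⁻. Anti-periplanar geometry; one transition state.
I⁻ departs with both electrons of the breaking σ-bond — that is the definition of a leaving group.

leaving group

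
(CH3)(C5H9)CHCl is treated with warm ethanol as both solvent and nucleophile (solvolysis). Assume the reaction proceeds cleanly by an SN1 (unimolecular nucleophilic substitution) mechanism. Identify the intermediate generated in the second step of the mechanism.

tertiary carbocation

Step 1: Ionisation: the C–Cl σ-bond cleaves heterolytically; both bonding electrons depart with Cl⁻, leaving a secondary carbocation at the α-carbon.
Step 2: A hydride (H with its bonding pair) migrates from the adjacent cyclopentyl carbon to the cationic centre — a 1,2-hydride shift — upgrading the secondary cation to a tertiary one.
After step 2 the species present is a tertiary carbocation.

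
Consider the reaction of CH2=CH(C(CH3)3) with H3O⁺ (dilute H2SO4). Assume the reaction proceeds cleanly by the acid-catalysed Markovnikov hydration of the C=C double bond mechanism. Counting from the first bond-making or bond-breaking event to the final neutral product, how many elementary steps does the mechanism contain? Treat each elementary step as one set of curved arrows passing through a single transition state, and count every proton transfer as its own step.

Step 1: The π electrons of the C=C bond attack a proton of H3O⁺; Markovnikov addition places the new C–H on the less-substituted alkene carbon, so the positive charge ends up on the more-substituted carbon — a secondary carbocation. H2O is released.
Step 2: A 1,2-methyl shift from the adjacent tert-butyl carbon moves the positive charge from the secondary centre to an adjacent carbon, generating a more stable tertiary carbocation.
Step 3: A lone pair on the oxygen of H2O attacks the carbocation, forming a C–O bond and an oxonium ion (a protonated alcohol).
Step 4: H2O removes a proton from the oxonium oxygen, regenerating H3O⁺ and giving the neutral alcohol.
Total: 4 elementary steps.

4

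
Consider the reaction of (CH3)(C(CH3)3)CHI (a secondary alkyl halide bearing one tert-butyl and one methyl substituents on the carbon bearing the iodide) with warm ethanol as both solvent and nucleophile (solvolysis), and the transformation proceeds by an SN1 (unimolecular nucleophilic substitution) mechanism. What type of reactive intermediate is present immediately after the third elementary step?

oxonium ion

Step 1: Rate-determining heterolysis of the C–I bond gives I⁻ and a secondary carbocation.
Step 2: A methyl group with its bonding pair migrates from the adjacent tert-butyl carbon to the cationic centre — a 1,2-methyl shift — upgrading the secondary cation to a tertiary one.
Step 3: Nucleophilic capture: the oxygen of CH3CH2OH bonds to the cationic carbon, producing an oxonium-ion intermediate.
After step 3 the species present is an oxonium ion.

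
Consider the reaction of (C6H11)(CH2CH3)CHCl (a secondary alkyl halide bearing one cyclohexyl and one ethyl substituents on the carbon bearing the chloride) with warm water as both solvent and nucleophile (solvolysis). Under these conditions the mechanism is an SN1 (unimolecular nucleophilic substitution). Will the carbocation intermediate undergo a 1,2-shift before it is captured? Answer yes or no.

The first-formed carbocation is secondary.
The adjacent cyclohexyl carbon already bears 2 other carbon substituents and has a hydrogen to migrate; after a 1,2-hydride shift from that carbon the positive charge sits on a tertiary centre.
Tertiary is more stable than secondary, so the shift occurs.

yes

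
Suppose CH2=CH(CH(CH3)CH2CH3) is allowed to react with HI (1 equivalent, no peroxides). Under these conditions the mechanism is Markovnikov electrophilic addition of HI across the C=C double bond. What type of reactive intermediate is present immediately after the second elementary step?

tertiary carbocation

Step 1: The π electrons of the C=C bond attack a proton of HI; Markovnikov addition places the new C–H on the less-substituted alkene carbon, so the positive charge ends up on the more-substituted carbon — a secondary carbocation. The H–I bond breaks heterolytically, releasing I⁻.
Step 2: A hydride (H with its bonding pair) migrates from the adjacent sec-butyl carbon to the cationic centre — a 1,2-hydride shift — upgrading the secondary cation to a tertiary one.
After step 2 the species present is a tertiary carbocation.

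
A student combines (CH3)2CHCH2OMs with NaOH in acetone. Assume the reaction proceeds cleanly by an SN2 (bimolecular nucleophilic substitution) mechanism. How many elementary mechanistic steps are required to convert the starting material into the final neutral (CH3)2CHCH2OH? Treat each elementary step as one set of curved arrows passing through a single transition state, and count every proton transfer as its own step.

1

Step 1: Backside attack by OH⁻ on the carbon bearing the mesylate: the new C–O bond forms as the C–O bond breaks, with Walden inversion at carbon.
Total: 1 elementary step.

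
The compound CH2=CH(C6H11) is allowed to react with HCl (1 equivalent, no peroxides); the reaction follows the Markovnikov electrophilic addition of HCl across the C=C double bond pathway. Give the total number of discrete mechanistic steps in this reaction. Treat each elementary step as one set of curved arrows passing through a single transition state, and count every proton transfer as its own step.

Step 1: The π electrons of the C=C bond attack a proton of HCl; Markovnikov addition places the new C–H on the less-substituted alkene carbon, so the positive charge ends up on the more-substituted carbon — a secondary carbocation. The H–Cl bond breaks heterolytically, releasing Cl⁻.
Step 2: Carbocation rearrangement: a 1,2-hydride shift from the adjacent cyclohexyl carbon converts the initially-formed secondary cation into the more stable tertiary cation.
Step 3: Nucleophilic attack by Cl⁻ on the carbocation completes the addition, giving R–Cl.
Total: 3 elementary steps.

3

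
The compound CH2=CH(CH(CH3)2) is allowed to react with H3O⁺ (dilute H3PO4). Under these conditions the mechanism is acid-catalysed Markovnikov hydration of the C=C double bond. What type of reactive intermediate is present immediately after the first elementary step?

Step 1: Electrophilic addition begins with the π(C=C) electrons forming a bond to the proton of H3O⁺. Following Markovnikov's rule, the resulting cation is secondary. H2O is released.
After step 1 the species present is a secondary carbocation.

secondary carbocation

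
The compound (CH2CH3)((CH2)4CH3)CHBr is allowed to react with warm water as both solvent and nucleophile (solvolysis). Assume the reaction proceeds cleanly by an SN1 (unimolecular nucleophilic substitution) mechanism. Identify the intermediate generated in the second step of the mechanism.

Step 1: Ionisation: the C–Br σ-bond cleaves heterolytically; both bonding electrons depart with Br⁻, leaving a secondary carbocation at the α-carbon.
Step 2: H2O donates an oxygen lone pair into the empty p orbital of the cation, giving a protonated alcohol (an oxonium ion).
After step 2 the species present is an oxonium ion.

oxonium ion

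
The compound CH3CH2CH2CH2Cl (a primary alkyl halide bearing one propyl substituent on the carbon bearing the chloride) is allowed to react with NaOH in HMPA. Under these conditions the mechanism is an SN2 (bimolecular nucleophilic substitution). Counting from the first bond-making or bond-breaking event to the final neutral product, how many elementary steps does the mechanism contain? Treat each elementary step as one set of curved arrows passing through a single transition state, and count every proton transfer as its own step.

Step 1: Backside attack by OH⁻ on the carbon bearing the chloride: the new C–O bond forms as the C–Cl bond breaks, with Walden inversion at carbon.
Total: 1 elementary step.

1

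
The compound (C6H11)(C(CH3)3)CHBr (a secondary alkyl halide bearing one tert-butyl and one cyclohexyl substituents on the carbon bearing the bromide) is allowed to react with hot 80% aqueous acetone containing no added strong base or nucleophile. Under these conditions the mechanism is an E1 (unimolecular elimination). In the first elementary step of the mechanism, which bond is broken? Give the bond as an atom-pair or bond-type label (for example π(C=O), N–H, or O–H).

C–Br

Step 1: Unassisted departure of Br⁻ (taking the C–Br bonding pair) generates a secondary carbocation.
The bond broken in this step is the C–Br bond.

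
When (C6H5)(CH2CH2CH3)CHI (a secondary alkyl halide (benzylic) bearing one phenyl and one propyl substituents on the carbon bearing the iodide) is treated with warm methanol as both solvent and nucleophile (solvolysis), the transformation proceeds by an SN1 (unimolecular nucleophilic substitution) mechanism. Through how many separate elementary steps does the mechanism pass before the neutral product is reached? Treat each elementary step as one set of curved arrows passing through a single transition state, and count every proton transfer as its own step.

3

Step 1: The C–I bond breaks with both electrons going to the iodide; I⁻ leaves and a secondary carbocation remains.
(No 1,2-shift: no single shift to an adjacent carbon would give a more stable cation.)
Step 2: Nucleophilic capture: the oxygen of CH3OH bonds to the cationic carbon, producing an oxonium-ion intermediate.
Step 3: Proton transfer from the O–H of the oxonium ion to a solvent molecule delivers the neutral ether.
Total: 3 elementary steps.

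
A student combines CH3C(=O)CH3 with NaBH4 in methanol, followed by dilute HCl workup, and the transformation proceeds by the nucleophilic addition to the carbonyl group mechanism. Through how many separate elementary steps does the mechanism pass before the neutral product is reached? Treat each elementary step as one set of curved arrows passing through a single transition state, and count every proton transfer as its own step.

Step 1: Nucleophilic addition: H⁻ (delivered from BH4⁻) adds to the carbonyl carbon, pushing the π(C=O) electron pair onto oxygen and giving a tetrahedral alkoxide.
Step 2: On dilute HCl workup the alkoxide oxygen is protonated, giving an alcohol.
Total: 2 elementary steps.

2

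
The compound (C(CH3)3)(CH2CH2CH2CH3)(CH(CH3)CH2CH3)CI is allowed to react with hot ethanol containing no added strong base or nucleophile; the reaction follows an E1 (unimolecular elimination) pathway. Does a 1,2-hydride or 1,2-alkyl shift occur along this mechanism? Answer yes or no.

The first-formed carbocation is tertiary.
No single 1,2-shift to an adjacent carbon would produce a more-substituted cation than the one already present, so no rearrangement occurs.

no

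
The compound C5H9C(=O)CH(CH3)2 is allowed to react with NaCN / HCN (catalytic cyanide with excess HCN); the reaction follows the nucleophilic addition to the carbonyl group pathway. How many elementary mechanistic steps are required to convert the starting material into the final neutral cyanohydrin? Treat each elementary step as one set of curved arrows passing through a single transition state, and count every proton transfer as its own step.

Step 1: CN⁻ attacks the sp² carbonyl carbon; the C=O π bond breaks and the electrons end up as a lone pair on the alkoxide oxygen of the tetrahedral intermediate.
Step 2: Proton transfer from HCN to the alkoxide furnishes a cyanohydrin (and releases another CN⁻ to continue the reaction).
Total: 2 elementary steps.

2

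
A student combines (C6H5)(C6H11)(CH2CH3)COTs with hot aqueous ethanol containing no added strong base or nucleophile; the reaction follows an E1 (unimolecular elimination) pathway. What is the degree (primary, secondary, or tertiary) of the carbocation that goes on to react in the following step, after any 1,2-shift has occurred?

tertiary

Step 1: Rate-determining heterolysis of the C–O bond gives TsO⁻ and a tertiary carbocation.
No single 1,2-shift to an adjacent carbon would give a more-substituted cation, so no rearrangement occurs.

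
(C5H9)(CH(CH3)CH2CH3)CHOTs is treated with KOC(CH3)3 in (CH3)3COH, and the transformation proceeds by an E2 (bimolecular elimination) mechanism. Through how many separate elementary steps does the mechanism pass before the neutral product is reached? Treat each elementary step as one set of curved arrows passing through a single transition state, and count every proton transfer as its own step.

1

Step 1: The strong base (CH3)3CO⁻ removes a β-hydrogen; in the same concerted event the electrons of the breaking C–H bond form the new π(C=C) bond and the C–O σ-bond breaks, expelling TsO⁻. Anti-periplanar geometry; one transition state.
Total: 1 elementary step.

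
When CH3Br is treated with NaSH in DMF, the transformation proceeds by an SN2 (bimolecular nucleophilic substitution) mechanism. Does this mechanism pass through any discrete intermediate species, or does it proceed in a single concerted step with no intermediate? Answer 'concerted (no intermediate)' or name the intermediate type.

concerted (no intermediate)

HS⁻ attacks the back face of the α-carbon while Br⁻ departs with the C–Br bonding pair — a single concerted displacement through a pentacoordinate transition state.
All bond changes occur in one transition state; no discrete intermediate is formed.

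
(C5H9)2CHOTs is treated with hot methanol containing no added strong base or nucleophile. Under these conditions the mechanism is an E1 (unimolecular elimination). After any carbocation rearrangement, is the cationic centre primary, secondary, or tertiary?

Step 1: Rate-determining heterolysis of the C–O bond gives TsO⁻ and a secondary carbocation.
Step 2: A hydride (H with its bonding pair) migrates from the adjacent cyclopentyl carbon to the cationic centre — a 1,2-hydride shift — upgrading the secondary cation to a tertiary one.
The cation rearranges from secondary to tertiary via a 1,2-hydride shift from the adjacent cyclopentyl carbon; the tertiary cation is what reacts next.

tertiary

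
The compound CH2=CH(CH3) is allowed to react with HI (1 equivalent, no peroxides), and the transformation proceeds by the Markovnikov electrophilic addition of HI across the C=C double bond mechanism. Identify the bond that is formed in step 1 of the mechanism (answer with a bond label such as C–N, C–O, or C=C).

C–H

Step 1: Protonation of the alkene by HI: the π bond acts as the nucleophile and picks up H⁺, giving the more stable (Markovnikov) secondary carbocation. The H–I bond breaks heterolytically, releasing I⁻.
The bond formed in this step is the C–H bond.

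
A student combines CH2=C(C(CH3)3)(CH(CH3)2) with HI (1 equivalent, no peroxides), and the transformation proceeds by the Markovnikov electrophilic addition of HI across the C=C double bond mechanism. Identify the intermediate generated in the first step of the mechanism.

Step 1: Electrophilic addition begins with the π(C=C) electrons forming a bond to the proton of HI. Following Markovnikov's rule, the resulting cation is tertiary. The H–I bond breaks heterolytically, releasing I⁻.
After step 1 the species present is a tertiary carbocation.

tertiary carbocation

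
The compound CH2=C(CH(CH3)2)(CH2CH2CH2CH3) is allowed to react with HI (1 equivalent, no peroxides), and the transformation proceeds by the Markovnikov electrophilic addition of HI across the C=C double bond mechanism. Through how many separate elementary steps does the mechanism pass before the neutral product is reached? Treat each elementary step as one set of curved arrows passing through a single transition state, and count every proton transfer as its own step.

2

Step 1: Protonation of the alkene by HI: the π bond acts as the nucleophile and picks up H⁺, giving the more stable (Markovnikov) tertiary carbocation. The H–I bond breaks heterolytically, releasing I⁻.
(No 1,2-shift: no single shift to an adjacent carbon would give a more stable cation.)
Step 2: Nucleophilic attack by I⁻ on the carbocation completes the addition, giving R–I.
Total: 2 elementary steps.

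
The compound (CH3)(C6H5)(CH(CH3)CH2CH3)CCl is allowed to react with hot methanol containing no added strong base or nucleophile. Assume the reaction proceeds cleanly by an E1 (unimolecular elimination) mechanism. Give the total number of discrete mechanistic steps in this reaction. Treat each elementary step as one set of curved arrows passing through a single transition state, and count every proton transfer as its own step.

Step 1: Ionisation: the C–Cl σ-bond cleaves heterolytically; both bonding electrons depart with Cl⁻, leaving a tertiary carbocation at the α-carbon.
(No 1,2-shift: no single shift to an adjacent carbon would give a more stable cation.)
Step 2: A methanol molecule (solvent) deprotonates a β-carbon; as the C–H bond breaks, those electrons form the new alkene π bond.
Total: 2 elementary steps.

2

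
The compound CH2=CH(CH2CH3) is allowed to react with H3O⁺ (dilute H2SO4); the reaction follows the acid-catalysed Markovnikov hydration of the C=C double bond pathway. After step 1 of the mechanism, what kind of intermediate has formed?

secondary carbocation

Step 1: Electrophilic addition begins with the π(C=C) electrons forming a bond to the proton of H3O⁺. Following Markovnikov's rule, the resulting cation is secondary. H2O is released.
After step 1 the species present is a secondary carbocation.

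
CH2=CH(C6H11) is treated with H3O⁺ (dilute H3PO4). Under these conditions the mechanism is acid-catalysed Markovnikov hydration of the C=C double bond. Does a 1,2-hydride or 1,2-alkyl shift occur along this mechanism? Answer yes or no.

The first-formed carbocation is secondary.
The adjacent cyclohexyl carbon already bears 2 other carbon substituents and has a hydrogen to migrate; after a 1,2-hydride shift from that carbon the positive charge sits on a tertiary centre.
Tertiary is more stable than secondary, so the shift occurs.

yes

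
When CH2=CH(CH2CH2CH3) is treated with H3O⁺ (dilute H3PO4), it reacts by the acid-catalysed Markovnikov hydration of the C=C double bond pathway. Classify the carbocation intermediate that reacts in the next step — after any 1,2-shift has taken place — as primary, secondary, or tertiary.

secondary

Step 1: Electrophilic addition begins with the π(C=C) electrons forming a bond to the proton of H3O⁺. Following Markovnikov's rule, the resulting cation is secondary. H2O is released.
No single 1,2-shift to an adjacent carbon would give a more-substituted cation, so no rearrangement occurs.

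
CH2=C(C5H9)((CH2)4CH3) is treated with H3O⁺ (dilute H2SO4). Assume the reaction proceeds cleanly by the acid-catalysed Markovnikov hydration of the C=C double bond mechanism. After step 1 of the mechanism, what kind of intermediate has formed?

Step 1: Protonation of the alkene by H3O⁺: the π bond acts as the nucleophile and picks up H⁺, giving the more stable (Markovnikov) tertiary carbocation. H2O is released.
After step 1 the species present is a tertiary carbocation.

tertiary carbocation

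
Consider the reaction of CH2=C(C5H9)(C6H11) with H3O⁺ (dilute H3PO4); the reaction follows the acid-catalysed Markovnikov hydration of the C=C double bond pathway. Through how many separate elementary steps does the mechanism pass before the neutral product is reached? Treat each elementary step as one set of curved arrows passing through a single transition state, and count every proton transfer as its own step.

3

Step 1: Electrophilic addition begins with the π(C=C) electrons forming a bond to the proton of H3O⁺. Following Markovnikov's rule, the resulting cation is tertiary. H2O is released.
(No 1,2-shift: no single shift to an adjacent carbon would give a more stable cation.)
Step 2: Nucleophilic capture of the cation by H2O produces the protonated alcohol (an oxonium ion).
Step 3: Proton transfer from the O–H of the oxonium ion to H2O completes the catalytic cycle and yields the alcohol.
Total: 3 elementary steps.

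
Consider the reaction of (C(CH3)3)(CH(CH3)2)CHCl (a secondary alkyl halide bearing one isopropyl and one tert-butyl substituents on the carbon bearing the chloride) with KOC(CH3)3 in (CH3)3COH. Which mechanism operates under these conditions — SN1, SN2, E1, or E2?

E2

Conditions: a strong/bulky base with a secondary substrate bearing a β-hydrogen.
These conditions are the textbook signature of the E2 pathway.
A strong (often hindered) base removes a β-H in concert with loss of the leaving group — bimolecular elimination.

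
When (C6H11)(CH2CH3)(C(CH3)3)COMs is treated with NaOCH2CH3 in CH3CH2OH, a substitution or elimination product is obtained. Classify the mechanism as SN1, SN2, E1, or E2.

Conditions: a strong base with a tertiary substrate bearing a β-hydrogen.
These conditions are the textbook signature of the E2 pathway.
A strong (often hindered) base removes a β-H in concert with loss of the leaving group — bimolecular elimination.

E2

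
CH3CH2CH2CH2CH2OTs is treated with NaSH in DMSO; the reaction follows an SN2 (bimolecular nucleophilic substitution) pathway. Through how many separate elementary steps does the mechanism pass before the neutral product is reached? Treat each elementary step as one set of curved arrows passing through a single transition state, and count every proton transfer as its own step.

Step 1: The hydrosulfide nucleophile donates a lone pair from S to the α-carbon in a backside attack; simultaneously the C–O σ-bond breaks and both of its electrons leave with TsO⁻. One concerted step with inversion of configuration.
Total: 1 elementary step.

1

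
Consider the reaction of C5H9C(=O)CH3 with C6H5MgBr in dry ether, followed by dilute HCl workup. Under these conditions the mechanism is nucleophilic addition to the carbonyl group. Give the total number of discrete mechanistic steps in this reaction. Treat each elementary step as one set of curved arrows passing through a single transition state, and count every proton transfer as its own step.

2

Step 1: A lone pair / filled orbital on the carbanion-like carbon of C6H5MgBr attacks the electrophilic carbonyl carbon; the π(C=O) electrons shift onto oxygen, producing a tetrahedral alkoxide intermediate.
Step 2: On dilute HCl workup the alkoxide oxygen is protonated, giving an alcohol.
Total: 2 elementary steps.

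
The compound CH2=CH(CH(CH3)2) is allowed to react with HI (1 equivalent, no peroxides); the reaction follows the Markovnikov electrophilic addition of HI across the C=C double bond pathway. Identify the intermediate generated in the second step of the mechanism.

Step 1: Protonation of the alkene by HI: the π bond acts as the nucleophile and picks up H⁺, giving the more stable (Markovnikov) secondary carbocation. The H–I bond breaks heterolytically, releasing I⁻.
Step 2: A 1,2-hydride shift from the adjacent isopropyl carbon moves the positive charge from the secondary centre to an adjacent carbon, generating a more stable tertiary carbocation.
After step 2 the species present is a tertiary carbocation.

tertiary carbocation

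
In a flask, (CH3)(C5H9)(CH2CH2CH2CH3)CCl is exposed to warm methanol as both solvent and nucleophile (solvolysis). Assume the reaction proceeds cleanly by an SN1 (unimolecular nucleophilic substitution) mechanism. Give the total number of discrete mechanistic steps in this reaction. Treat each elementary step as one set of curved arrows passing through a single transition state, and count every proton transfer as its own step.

Step 1: The C–Cl bond breaks with both electrons going to the chloride; Cl⁻ leaves and a tertiary carbocation remains.
(No 1,2-shift: no single shift to an adjacent carbon would give a more stable cation.)
Step 2: Nucleophilic capture: the oxygen of CH3OH bonds to the cationic carbon, producing an oxonium-ion intermediate.
Step 3: A second solvent molecule removes the proton on oxygen, giving the neutral ether product.
Total: 3 elementary steps.

3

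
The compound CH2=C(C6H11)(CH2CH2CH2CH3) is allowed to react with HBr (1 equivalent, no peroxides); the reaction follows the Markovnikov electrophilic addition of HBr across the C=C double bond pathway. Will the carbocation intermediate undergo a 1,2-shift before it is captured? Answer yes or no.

no

The first-formed carbocation is tertiary.
No single 1,2-shift to an adjacent carbon would produce a more-substituted cation than the one already present, so no rearrangement occurs.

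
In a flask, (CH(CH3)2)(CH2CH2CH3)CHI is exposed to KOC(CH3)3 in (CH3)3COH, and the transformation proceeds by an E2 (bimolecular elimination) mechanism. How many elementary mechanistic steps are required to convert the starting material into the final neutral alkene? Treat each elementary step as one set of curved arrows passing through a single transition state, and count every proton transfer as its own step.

1

Step 1: Concerted anti-periplanar elimination: (CH3)3CO⁻ abstracts a β-H while I⁻ leaves, and the C–H electrons become the new C=C π bond — all in a single transition state.
Total: 1 elementary step.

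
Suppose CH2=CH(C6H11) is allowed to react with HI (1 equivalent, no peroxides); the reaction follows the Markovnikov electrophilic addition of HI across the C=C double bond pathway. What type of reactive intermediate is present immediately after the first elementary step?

secondary carbocation

Step 1: The π electrons of the C=C bond attack a proton of HI; Markovnikov addition places the new C–H on the less-substituted alkene carbon, so the positive charge ends up on the more-substituted carbon — a secondary carbocation. The H–I bond breaks heterolytically, releasing I⁻.
After step 1 the species present is a secondary carbocation.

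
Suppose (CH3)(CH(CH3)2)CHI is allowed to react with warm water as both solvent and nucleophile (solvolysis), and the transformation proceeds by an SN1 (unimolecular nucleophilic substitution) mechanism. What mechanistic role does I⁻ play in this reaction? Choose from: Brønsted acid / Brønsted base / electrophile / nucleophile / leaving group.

leaving group

Step 1: Rate-determining heterolysis of the C–I bond gives I⁻ and a secondary carbocation.
I⁻ departs with both electrons of the breaking σ-bond — that is the definition of a leaving group.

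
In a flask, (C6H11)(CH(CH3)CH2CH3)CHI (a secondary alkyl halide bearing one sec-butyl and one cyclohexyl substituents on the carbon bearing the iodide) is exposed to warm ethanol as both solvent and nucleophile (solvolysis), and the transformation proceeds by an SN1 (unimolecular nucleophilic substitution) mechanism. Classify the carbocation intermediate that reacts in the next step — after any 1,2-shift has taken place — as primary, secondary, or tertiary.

Step 1: Unassisted departure of I⁻ (taking the C–I bonding pair) generates a secondary carbocation.
Step 2: Carbocation rearrangement: a 1,2-hydride shift from the adjacent sec-butyl carbon converts the initially-formed secondary cation into the more stable tertiary cation.
The cation rearranges from secondary to tertiary via a 1,2-hydride shift from the adjacent sec-butyl carbon; the tertiary cation is what reacts next.

tertiary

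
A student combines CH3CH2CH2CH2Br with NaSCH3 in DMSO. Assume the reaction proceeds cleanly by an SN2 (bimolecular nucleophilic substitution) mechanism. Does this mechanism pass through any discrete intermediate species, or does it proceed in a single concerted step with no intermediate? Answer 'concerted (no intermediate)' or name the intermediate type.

CH3S⁻ attacks the back face of the α-carbon while Br⁻ departs with the C–Br bonding pair — a single concerted displacement through a pentacoordinate transition state.
All bond changes occur in one transition state; no discrete intermediate is formed.

concerted (no intermediate)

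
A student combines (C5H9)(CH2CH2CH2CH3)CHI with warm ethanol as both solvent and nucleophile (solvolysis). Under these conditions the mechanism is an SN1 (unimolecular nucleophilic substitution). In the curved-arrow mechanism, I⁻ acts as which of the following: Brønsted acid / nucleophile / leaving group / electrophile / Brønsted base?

leaving group

Step 1: The C–I bond breaks with both electrons going to the iodide; I⁻ leaves and a secondary carbocation remains.
I⁻ departs with both electrons of the breaking σ-bond — that is the definition of a leaving group.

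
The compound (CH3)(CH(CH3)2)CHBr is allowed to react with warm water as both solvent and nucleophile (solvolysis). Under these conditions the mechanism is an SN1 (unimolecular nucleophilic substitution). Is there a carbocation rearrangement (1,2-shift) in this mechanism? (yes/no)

yes

The first-formed carbocation is secondary.
The adjacent isopropyl carbon already bears 2 other carbon substituents and has a hydrogen to migrate; after a 1,2-hydride shift from that carbon the positive charge sits on a tertiary centre.
Tertiary is more stable than secondary, so the shift occurs.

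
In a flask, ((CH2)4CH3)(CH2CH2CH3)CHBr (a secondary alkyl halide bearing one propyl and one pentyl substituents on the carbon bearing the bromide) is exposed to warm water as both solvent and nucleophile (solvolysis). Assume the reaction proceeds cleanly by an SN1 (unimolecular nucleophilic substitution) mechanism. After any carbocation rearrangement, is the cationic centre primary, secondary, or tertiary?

Step 1: Ionisation: the C–Br σ-bond cleaves heterolytically; both bonding electrons depart with Br⁻, leaving a secondary carbocation at the α-carbon.
No single 1,2-shift to an adjacent carbon would give a more-substituted cation, so no rearrangement occurs.

secondary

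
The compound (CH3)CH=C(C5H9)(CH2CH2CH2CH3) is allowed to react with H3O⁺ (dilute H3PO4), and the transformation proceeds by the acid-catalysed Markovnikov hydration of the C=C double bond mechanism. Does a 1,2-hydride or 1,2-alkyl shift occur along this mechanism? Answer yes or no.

no

The first-formed carbocation is tertiary.
No single 1,2-shift to an adjacent carbon would produce a more-substituted cation than the one already present, so no rearrangement occurs.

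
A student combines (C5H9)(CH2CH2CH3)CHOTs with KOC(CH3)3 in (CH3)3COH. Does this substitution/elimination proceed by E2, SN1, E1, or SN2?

Conditions: a strong/bulky base with a secondary substrate bearing a β-hydrogen.
These conditions are the textbook signature of the E2 pathway.
A strong (often hindered) base removes a β-H in concert with loss of the leaving group — bimolecular elimination.

E2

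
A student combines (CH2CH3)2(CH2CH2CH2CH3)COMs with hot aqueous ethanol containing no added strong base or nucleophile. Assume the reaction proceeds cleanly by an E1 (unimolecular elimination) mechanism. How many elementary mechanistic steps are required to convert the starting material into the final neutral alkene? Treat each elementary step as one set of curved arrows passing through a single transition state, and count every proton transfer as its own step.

Step 1: The C–O bond breaks with both electrons going to the mesylate; MsO⁻ leaves and a tertiary carbocation remains.
(No 1,2-shift: no single shift to an adjacent carbon would give a more stable cation.)
Step 2: A weak base (a water (or ethanol) molecule from the solvent) removes a proton from a carbon adjacent to the cationic centre; the electrons of that C–H bond become the new π(C=C) bond, giving the alkene.
Total: 2 elementary steps.

2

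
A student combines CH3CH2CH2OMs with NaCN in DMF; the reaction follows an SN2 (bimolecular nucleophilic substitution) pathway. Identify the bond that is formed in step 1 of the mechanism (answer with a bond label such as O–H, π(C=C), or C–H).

Step 1: CN⁻ attacks the back face of the α-carbon while MsO⁻ departs with the C–O bonding pair — a single concerted displacement through a pentacoordinate transition state.
The bond formed in this step is the C–C bond.

C–C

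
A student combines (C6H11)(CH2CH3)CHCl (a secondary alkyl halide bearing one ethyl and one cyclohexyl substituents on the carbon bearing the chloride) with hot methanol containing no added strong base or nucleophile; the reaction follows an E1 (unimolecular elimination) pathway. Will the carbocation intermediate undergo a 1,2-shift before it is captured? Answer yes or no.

The first-formed carbocation is secondary.
The adjacent cyclohexyl carbon already bears 2 other carbon substituents and has a hydrogen to migrate; after a 1,2-hydride shift from that carbon the positive charge sits on a tertiary centre.
Tertiary is more stable than secondary, so the shift occurs.

yes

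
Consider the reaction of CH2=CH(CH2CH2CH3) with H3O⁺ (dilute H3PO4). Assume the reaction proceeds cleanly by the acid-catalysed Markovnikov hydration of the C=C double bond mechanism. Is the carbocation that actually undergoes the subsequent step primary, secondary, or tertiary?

Step 1: The π electrons of the C=C bond attack a proton of H3O⁺; Markovnikov addition places the new C–H on the less-substituted alkene carbon, so the positive charge ends up on the more-substituted carbon — a secondary carbocation. H2O is released.
No single 1,2-shift to an adjacent carbon would give a more-substituted cation, so no rearrangement occurs.

secondary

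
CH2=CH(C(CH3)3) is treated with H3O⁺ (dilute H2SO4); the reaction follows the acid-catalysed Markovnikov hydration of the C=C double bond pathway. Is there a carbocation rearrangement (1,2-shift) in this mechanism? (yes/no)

The first-formed carbocation is secondary.
The adjacent tert-butyl carbon has no hydrogen but bears methyl groups; migration of one methyl with its bonding pair (a 1,2-methyl shift) places the charge on a tertiary centre.
Tertiary is more stable than secondary, so the shift occurs.

yes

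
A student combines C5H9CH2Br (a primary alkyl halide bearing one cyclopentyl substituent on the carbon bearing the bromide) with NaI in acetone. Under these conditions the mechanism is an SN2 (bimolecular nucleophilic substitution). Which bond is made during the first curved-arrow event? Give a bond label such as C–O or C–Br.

Step 1: The iodide nucleophile donates a lone pair from I to the α-carbon in a backside attack; simultaneously the C–Br σ-bond breaks and both of its electrons leave with Br⁻. One concerted step with inversion of configuration.
The bond formed in this step is the C–I bond.

C–I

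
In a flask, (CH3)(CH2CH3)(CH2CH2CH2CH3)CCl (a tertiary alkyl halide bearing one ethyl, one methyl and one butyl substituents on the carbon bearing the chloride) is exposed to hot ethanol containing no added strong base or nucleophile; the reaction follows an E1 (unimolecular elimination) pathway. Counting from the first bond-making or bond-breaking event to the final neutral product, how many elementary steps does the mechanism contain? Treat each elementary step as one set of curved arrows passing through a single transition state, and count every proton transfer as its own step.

Step 1: Rate-determining heterolysis of the C–Cl bond gives Cl⁻ and a tertiary carbocation.
(No 1,2-shift: no single shift to an adjacent carbon would give a more stable cation.)
Step 2: An ethanol molecule (solvent) deprotonates a β-carbon; as the C–H bond breaks, those electrons form the new alkene π bond.
Total: 2 elementary steps.

2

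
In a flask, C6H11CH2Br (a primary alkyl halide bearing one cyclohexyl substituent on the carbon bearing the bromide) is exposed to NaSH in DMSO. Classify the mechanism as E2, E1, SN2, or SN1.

SN2

Conditions: a primary substrate with a strong nucleophile in the polar aprotic solvent DMSO.
These conditions are the textbook signature of the SN2 pathway.
An unhindered substrate with a strong nucleophile in a polar aprotic solvent favours one-step backside displacement.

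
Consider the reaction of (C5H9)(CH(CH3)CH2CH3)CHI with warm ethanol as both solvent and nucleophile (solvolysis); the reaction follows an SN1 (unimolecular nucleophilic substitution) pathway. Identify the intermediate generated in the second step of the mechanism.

tertiary carbocation

Step 1: Unassisted departure of I⁻ (taking the C–I bonding pair) generates a secondary carbocation.
Step 2: Carbocation rearrangement: a 1,2-hydride shift from the adjacent cyclopentyl carbon converts the initially-formed secondary cation into the more stable tertiary cation.
After step 2 the species present is a tertiary carbocation.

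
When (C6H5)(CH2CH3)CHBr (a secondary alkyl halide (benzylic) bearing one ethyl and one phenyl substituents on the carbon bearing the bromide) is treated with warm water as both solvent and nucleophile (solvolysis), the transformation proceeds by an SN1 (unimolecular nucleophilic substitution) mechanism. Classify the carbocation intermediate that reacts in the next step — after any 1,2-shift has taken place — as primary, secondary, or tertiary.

secondary

Step 1: Rate-determining heterolysis of the C–Br bond gives Br⁻ and a secondary carbocation.
No single 1,2-shift to an adjacent carbon would give a more-substituted cation, so no rearrangement occurs.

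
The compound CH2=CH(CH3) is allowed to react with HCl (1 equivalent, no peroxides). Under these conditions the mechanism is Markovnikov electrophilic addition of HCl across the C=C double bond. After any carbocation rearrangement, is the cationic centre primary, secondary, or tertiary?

Step 1: The π electrons of the C=C bond attack a proton of HCl; Markovnikov addition places the new C–H on the less-substituted alkene carbon, so the positive charge ends up on the more-substituted carbon — a secondary carbocation. The H–Cl bond breaks heterolytically, releasing Cl⁻.
No single 1,2-shift to an adjacent carbon would give a more-substituted cation, so no rearrangement occurs.

secondary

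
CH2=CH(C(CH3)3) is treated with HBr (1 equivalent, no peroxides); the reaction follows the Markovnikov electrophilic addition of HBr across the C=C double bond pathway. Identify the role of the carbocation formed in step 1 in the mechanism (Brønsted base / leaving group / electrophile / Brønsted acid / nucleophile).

Step 3: The Br⁻ anion donates a lone pair to the carbocation, forming the new C–Br σ-bond and giving the neutral alkyl halide.
The carbocation formed in step 1 accepts an electron pair into an empty or π* orbital — it is the electrophile.

electrophile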